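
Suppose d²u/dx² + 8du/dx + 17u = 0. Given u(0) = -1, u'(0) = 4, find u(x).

u = -cos(x)*exp(-4*x)

Characteristic equation r² + 8r + 17 = 0 has discriminant (8)² - 4·(17) = -4 < 0, so r = -4 ± i.
Hence u_h = C1*cos(x)*exp(-4*x) + C2*exp(-4*x)*sin(x).
Apply the initial conditions: u(0) = C1 = -1 and u'(0) = C2 - 4*C1 = 4. Solving gives C1 = -1, C2 = 0.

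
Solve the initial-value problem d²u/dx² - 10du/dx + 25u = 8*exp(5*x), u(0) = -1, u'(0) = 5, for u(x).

u = -exp(5*x) + 4*x**2*exp(5*x) + 10*x*exp(5*x)

Characteristic equation r² - 10r + 25 = 0 has discriminant (-10)² - 4·(25) = 0, so r = 5 is a repeated root.
Hence u_h = (C1 + C2*x)*exp(5*x).
Since exp(5*x) solves the homogeneous equation (r = 5 is a root of multiplicity 2), multiply the trial by x^2. Try u_p = A*x^2*exp(5*x). Substituting into the equation and dividing by exp(5*x) gives A = 4, so u_p = 4*x^2*exp(5*x).
General solution: u = C1*exp(5*x) + 4*x^2*exp(5*x) + C2*x*exp(5*x).
Apply the initial conditions: u(0) = C1 = -1 and u'(0) = C2 + 5*C1 = 5. Solving gives C1 = -1, C2 = 10.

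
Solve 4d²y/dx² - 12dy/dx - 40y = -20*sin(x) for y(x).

Divide through by 4: y'' - 3y' - 10y = -5*sin(x).
Characteristic equation r² - 3r - 10 = 0 factors as (r - 5)(r + 2) = 0, so r = 5, -2.
Hence y_h = C1*exp(5*x) + C2*exp(-2*x).
Try y_p = A*cos(x) + B*sin(x). Substituting and equating the coefficients of cos(x) and sin(x) gives A = -3/26, B = 11/26, so y_p = -3*cos(x)/26 + 11*sin(x)/26.

y = -3*cos(x)/26 + 11*sin(x)/26 + C1*exp(5*x) + C2*exp(-2*x)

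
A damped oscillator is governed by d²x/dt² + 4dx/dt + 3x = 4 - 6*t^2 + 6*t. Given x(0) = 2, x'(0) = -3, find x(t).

Characteristic equation r² + 4r + 3 = 0 factors as (r + 3)(r + 1) = 0, so r = -3, -1.
Hence x_h = C1*exp(-3*t) + C2*exp(-t).
For the particular solution try x_p = A0 + A1*t + A2*t^2. Substituting and matching coefficients of each power of t gives A0 = -64/9, A1 = 22/3, A2 = -2, so x_p = -64/9 - 2*t^2 + 22*t/3.
General solution: x = -64/9 - 2*t^2 + 22*t/3 + C1*exp(-3*t) + C2*exp(-t).
Apply the initial conditions: x(0) = -64/9 + C1 + C2 = 2 and x'(0) = 22/3 - C2 - 3*C1 = -3. Solving gives C1 = 11/18, C2 = 17/2.

x = -64/9 - 2*t**2 + 11*exp(-3*t)/18 + 17*exp(-t)/2 + 22*t/3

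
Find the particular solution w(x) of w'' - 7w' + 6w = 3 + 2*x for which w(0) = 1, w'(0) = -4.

w = 8/9 - 8*exp(6*x)/9 + x/3 + exp(x)

Characteristic equation r² - 7r + 6 = 0 factors as (r - 6)(r - 1) = 0, so r = 6, 1.
Hence w_h = C1*exp(6*x) + C2*exp(x).
For the particular solution try w_p = A0 + A1*x. Substituting and matching coefficients of each power of x gives A0 = 8/9, A1 = 1/3, so w_p = 8/9 + x/3.
General solution: w = 8/9 + x/3 + C1*exp(6*x) + C2*exp(x).
Apply the initial conditions: w(0) = 8/9 + C1 + C2 = 1 and w'(0) = 1/3 + C2 + 6*C1 = -4. Solving gives C1 = -8/9, C2 = 1.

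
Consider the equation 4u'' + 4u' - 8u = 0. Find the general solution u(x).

u = C1*exp(x) + C2*exp(-2*x)

Divide through by 4: u'' + u' - 2u = 0.
Characteristic equation r² + r - 2 = 0 factors as (r - 1)(r + 2) = 0, so r = 1, -2.
Hence u_h = C1*exp(x) + C2*exp(-2*x).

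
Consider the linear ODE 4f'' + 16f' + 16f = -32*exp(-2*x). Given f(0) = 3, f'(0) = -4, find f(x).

f = 3*exp(-2*x) - 4*x**2*exp(-2*x) + 2*x*exp(-2*x)

Divide through by 4: f'' + 4f' + 4f = -8*exp(-2*x).
Characteristic equation r² + 4r + 4 = 0 has discriminant (4)² - 4·(4) = 0, so r = -2 is a repeated root.
Hence f_h = (C1 + C2*x)*exp(-2*x).
Since exp(-2*x) solves the homogeneous equation (r = -2 is a root of multiplicity 2), multiply the trial by x^2. Try f_p = A*x^2*exp(-2*x). Substituting into the equation and dividing by exp(-2*x) gives A = -4, so f_p = -4*x^2*exp(-2*x).
General solution: f = C1*exp(-2*x) - 4*x^2*exp(-2*x) + C2*x*exp(-2*x).
Apply the initial conditions: f(0) = C1 = 3 and f'(0) = C2 - 2*C1 = -4. Solving gives C1 = 3, C2 = 2.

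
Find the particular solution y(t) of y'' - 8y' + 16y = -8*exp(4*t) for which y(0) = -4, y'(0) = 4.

y = -4*exp(4*t) - 4*t**2*exp(4*t) + 20*t*exp(4*t)

Characteristic equation r² - 8r + 16 = 0 has discriminant (-8)² - 4·(16) = 0, so r = 4 is a repeated root.
Hence y_h = (C1 + C2*t)*exp(4*t).
Since exp(4*t) solves the homogeneous equation (r = 4 is a root of multiplicity 2), multiply the trial by t^2. Try y_p = A*t^2*exp(4*t). Substituting into the equation and dividing by exp(4*t) gives A = -4, so y_p = -4*t^2*exp(4*t).
General solution: y = C1*exp(4*t) - 4*t^2*exp(4*t) + C2*t*exp(4*t).
Apply the initial conditions: y(0) = C1 = -4 and y'(0) = C2 + 4*C1 = 4. Solving gives C1 = -4, C2 = 20.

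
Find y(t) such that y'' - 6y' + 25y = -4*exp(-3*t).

y = -exp(-3*t)/13 + C1*cos(4*t)*exp(3*t) + C2*exp(3*t)*sin(4*t)

Characteristic equation r² - 6r + 25 = 0 has discriminant (-6)² - 4·(25) = -64 < 0, so r = 3 ± 4i.
Hence y_h = C1*cos(4*t)*exp(3*t) + C2*exp(3*t)*sin(4*t).
Try y_p = A*exp(-3*t). Substituting into the equation and dividing by exp(-3*t) gives A = -1/13, so y_p = -exp(-3*t)/13.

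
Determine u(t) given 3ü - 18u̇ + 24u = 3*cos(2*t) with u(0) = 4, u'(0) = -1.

u = -22*exp(4*t)/5 - 3*sin(2*t)/40 + cos(2*t)/40 + 67*exp(2*t)/8

Divide through by 3: u'' - 6u' + 8u = cos(2*t).
Characteristic equation r² - 6r + 8 = 0 factors as (r - 2)(r - 4) = 0, so r = 2, 4.
Hence u_h = C1*exp(2*t) + C2*exp(4*t).
Try u_p = A*cos(2*t) + B*sin(2*t). Substituting and equating the coefficients of cos(2t) and sin(2t) gives A = 1/40, B = -3/40, so u_p = -3*sin(2*t)/40 + cos(2*t)/40.
General solution: u = -3*sin(2*t)/40 + cos(2*t)/40 + C1*exp(2*t) + C2*exp(4*t).
Apply the initial conditions: u(0) = 1/40 + C1 + C2 = 4 and u'(0) = -3/20 + 2*C1 + 4*C2 = -1. Solving gives C1 = 67/8, C2 = -22/5.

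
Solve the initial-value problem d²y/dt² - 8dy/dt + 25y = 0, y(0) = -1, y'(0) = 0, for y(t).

Characteristic equation r² - 8r + 25 = 0 has discriminant (-8)² - 4·(25) = -36 < 0, so r = 4 ± 3i.
Hence y_h = C1*cos(3*t)*exp(4*t) + C2*exp(4*t)*sin(3*t).
Apply the initial conditions: y(0) = C1 = -1 and y'(0) = 3*C2 + 4*C1 = 0. Solving gives C1 = -1, C2 = 4/3.

y = -cos(3*t)*exp(4*t) + 4*exp(4*t)*sin(3*t)/3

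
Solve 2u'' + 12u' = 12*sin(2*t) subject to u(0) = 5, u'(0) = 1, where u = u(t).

Divide through by 2: u'' + 6u' = 6*sin(2*t).
Characteristic equation r² + 6r = 0 factors as (r + 6)r = 0, so r = -6, 0.
Hence u_h = C1*exp(-6*t) + C2.
Try u_p = A*cos(2*t) + B*sin(2*t). Substituting and equating the coefficients of cos(2t) and sin(2t) gives A = -9/20, B = -3/20, so u_p = -9*cos(2*t)/20 - 3*sin(2*t)/20.
General solution: u = C2 - 9*cos(2*t)/20 - 3*sin(2*t)/20 + C1*exp(-6*t).
Apply the initial conditions: u(0) = -9/20 + C1 + C2 = 5 and u'(0) = -3/10 - 6*C1 = 1. Solving gives C1 = -13/60, C2 = 17/3.

u = 17/3 - 13*exp(-6*t)/60 - 9*cos(2*t)/20 - 3*sin(2*t)/20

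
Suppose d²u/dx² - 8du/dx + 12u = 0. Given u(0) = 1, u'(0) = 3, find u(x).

u = exp(6*x)/4 + 3*exp(2*x)/4

Characteristic equation r² - 8r + 12 = 0 factors as (r - 6)(r - 2) = 0, so r = 6, 2.
Hence u_h = C1*exp(6*x) + C2*exp(2*x).
Apply the initial conditions: u(0) = C1 + C2 = 1 and u'(0) = 2*C2 + 6*C1 = 3. Solving gives C1 = 1/4, C2 = 3/4.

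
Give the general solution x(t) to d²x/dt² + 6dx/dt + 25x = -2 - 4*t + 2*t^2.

Characteristic equation r² + 6r + 25 = 0 has discriminant (6)² - 4·(25) = -64 < 0, so r = -3 ± 4i.
Hence x_h = C1*cos(4*t)*exp(-3*t) + C2*exp(-3*t)*sin(4*t).
For the particular solution try x_p = A0 + A1*t + A2*t^2. Substituting and matching coefficients of each power of t gives A0 = -606/15625, A1 = -124/625, A2 = 2/25, so x_p = -606/15625 - 124*t/625 + 2*t^2/25.

x = -606/15625 - 124*t/625 + 2*t**2/25 + C1*cos(4*t)*exp(-3*t) + C2*exp(-3*t)*sin(4*t)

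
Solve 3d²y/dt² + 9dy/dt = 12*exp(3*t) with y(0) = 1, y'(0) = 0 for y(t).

Divide through by 3: y'' + 3y' = 4*exp(3*t).
Characteristic equation r² + 3r = 0 factors as (r + 3)r = 0, so r = -3, 0.
Hence y_h = C1*exp(-3*t) + C2.
Try y_p = A*exp(3*t). Substituting into the equation and dividing by exp(3*t) gives A = 2/9, so y_p = 2*exp(3*t)/9.
General solution: y = C2 + 2*exp(3*t)/9 + C1*exp(-3*t).
Apply the initial conditions: y(0) = 2/9 + C1 + C2 = 1 and y'(0) = 2/3 - 3*C1 = 0. Solving gives C1 = 2/9, C2 = 5/9.

y = 5/9 + 2*exp(-3*t)/9 + 2*exp(3*t)/9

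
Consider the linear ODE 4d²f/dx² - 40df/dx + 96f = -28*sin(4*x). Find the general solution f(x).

f = -35*cos(4*x)/208 - 7*sin(4*x)/208 + C1*exp(4*x) + C2*exp(6*x)

Divide through by 4: f'' - 10f' + 24f = -7*sin(4*x).
Characteristic equation r² - 10r + 24 = 0 factors as (r - 4)(r - 6) = 0, so r = 4, 6.
Hence f_h = C1*exp(4*x) + C2*exp(6*x).
Try f_p = A*cos(4*x) + B*sin(4*x). Substituting and equating the coefficients of cos(4x) and sin(4x) gives A = -35/208, B = -7/208, so f_p = -35*cos(4*x)/208 - 7*sin(4*x)/208.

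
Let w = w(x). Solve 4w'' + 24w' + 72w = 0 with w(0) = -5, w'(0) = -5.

Divide through by 4: w'' + 6w' + 18w = 0.
Characteristic equation r² + 6r + 18 = 0 has discriminant (6)² - 4·(18) = -36 < 0, so r = -3 ± 3i.
Hence w_h = C1*cos(3*x)*exp(-3*x) + C2*exp(-3*x)*sin(3*x).
Apply the initial conditions: w(0) = C1 = -5 and w'(0) = -3*C1 + 3*C2 = -5. Solving gives C1 = -5, C2 = -20/3.

w = -5*cos(3*x)*exp(-3*x) - 20*exp(-3*x)*sin(3*x)/3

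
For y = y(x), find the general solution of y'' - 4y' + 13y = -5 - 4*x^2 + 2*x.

Characteristic equation r² - 4r + 13 = 0 has discriminant (-4)² - 4·(13) = -36 < 0, so r = 2 ± 3i.
Hence y_h = C1*cos(3*x)*exp(2*x) + C2*exp(2*x)*sin(3*x).
For the particular solution try y_p = A0 + A1*x + A2*x^2. Substituting and matching coefficients of each power of x gives A0 = -765/2197, A1 = -6/169, A2 = -4/13, so y_p = -765/2197 - 6*x/169 - 4*x^2/13.

y = -765/2197 - 6*x/169 - 4*x**2/13 + C1*cos(3*x)*exp(2*x) + C2*exp(2*x)*sin(3*x)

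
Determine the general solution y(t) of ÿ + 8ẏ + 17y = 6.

y = 6/17 + C1*cos(t)*exp(-4*t) + C2*exp(-4*t)*sin(t)

Characteristic equation r² + 8r + 17 = 0 has discriminant (8)² - 4·(17) = -4 < 0, so r = -4 ± i.
Hence y_h = C1*cos(t)*exp(-4*t) + C2*exp(-4*t)*sin(t).
For the particular solution try y_p = A0. Substituting and matching coefficients of each power of t gives A0 = 6/17, so y_p = 6/17.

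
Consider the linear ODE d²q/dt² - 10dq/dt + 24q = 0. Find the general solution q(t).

Characteristic equation r² - 10r + 24 = 0 factors as (r - 4)(r - 6) = 0, so r = 4, 6.
Hence q_h = C1*exp(4*t) + C2*exp(6*t).

q = C1*exp(4*t) + C2*exp(6*t)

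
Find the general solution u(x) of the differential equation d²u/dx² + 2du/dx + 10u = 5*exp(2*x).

Characteristic equation r² + 2r + 10 = 0 has discriminant (2)² - 4·(10) = -36 < 0, so r = -1 ± 3i.
Hence u_h = C1*cos(3*x)*exp(-x) + C2*exp(-x)*sin(3*x).
Try u_p = A*exp(2*x). Substituting into the equation and dividing by exp(2*x) gives A = 5/18, so u_p = 5*exp(2*x)/18.

u = 5*exp(2*x)/18 + C1*cos(3*x)*exp(-x) + C2*exp(-x)*sin(3*x)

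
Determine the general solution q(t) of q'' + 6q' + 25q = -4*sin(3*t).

q = -16*sin(3*t)/145 + 18*cos(3*t)/145 + C1*cos(4*t)*exp(-3*t) + C2*exp(-3*t)*sin(4*t)

Characteristic equation r² + 6r + 25 = 0 has discriminant (6)² - 4·(25) = -64 < 0, so r = -3 ± 4i.
Hence q_h = C1*cos(4*t)*exp(-3*t) + C2*exp(-3*t)*sin(4*t).
Try q_p = A*cos(3*t) + B*sin(3*t). Substituting and equating the coefficients of cos(3t) and sin(3t) gives A = 18/145, B = -16/145, so q_p = -16*sin(3*t)/145 + 18*cos(3*t)/145.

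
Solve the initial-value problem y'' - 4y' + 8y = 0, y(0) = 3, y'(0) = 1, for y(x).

Characteristic equation r² - 4r + 8 = 0 has discriminant (-4)² - 4·(8) = -16 < 0, so r = 2 ± 2i.
Hence y_h = C1*cos(2*x)*exp(2*x) + C2*exp(2*x)*sin(2*x).
Apply the initial conditions: y(0) = C1 = 3 and y'(0) = 2*C1 + 2*C2 = 1. Solving gives C1 = 3, C2 = -5/2.

y = 3*cos(2*x)*exp(2*x) - 5*exp(2*x)*sin(2*x)/2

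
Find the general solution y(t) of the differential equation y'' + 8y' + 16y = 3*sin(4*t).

y = -3*cos(4*t)/32 + C1*exp(-4*t) + C2*t*exp(-4*t)

Characteristic equation r² + 8r + 16 = 0 has discriminant (8)² - 4·(16) = 0, so r = -4 is a repeated root.
Hence y_h = (C1 + C2*t)*exp(-4*t).
Try y_p = A*cos(4*t) + B*sin(4*t). Substituting and equating the coefficients of cos(4t) and sin(4t) gives A = -3/32, B = 0, so y_p = -3*cos(4*t)/32.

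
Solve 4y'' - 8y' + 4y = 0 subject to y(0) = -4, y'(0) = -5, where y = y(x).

y = -4*exp(x) - x*exp(x)

Divide through by 4: y'' - 2y' + y = 0.
Characteristic equation r² - 2r + 1 = 0 has discriminant (-2)² - 4·(1) = 0, so r = 1 is a repeated root.
Hence y_h = (C1 + C2*x)*exp(x).
Apply the initial conditions: y(0) = C1 = -4 and y'(0) = C1 + C2 = -5. Solving gives C1 = -4, C2 = -1.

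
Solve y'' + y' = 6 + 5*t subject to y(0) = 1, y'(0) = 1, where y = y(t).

Characteristic equation r² + r = 0 factors as (r + 1)r = 0, so r = -1, 0.
Hence y_h = C1*exp(-t) + C2.
Since 0 is a characteristic root (multiplicity 1), multiply the polynomial trial by t: try y_p = t*(A0 + A1*t). Substituting and matching coefficients of each power of t gives A0 = 1, A1 = 5/2, so y_p = t + 5*t^2/2.
General solution: y = C2 + t + 5*t^2/2 + C1*exp(-t).
Apply the initial conditions: y(0) = C1 + C2 = 1 and y'(0) = 1 - C1 = 1. Solving gives C1 = 0, C2 = 1.

y = 1 + t + 5*t**2/2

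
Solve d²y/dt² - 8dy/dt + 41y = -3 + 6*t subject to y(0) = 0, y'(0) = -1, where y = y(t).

y = -75/1681 + 6*t/41 - 2227*exp(4*t)*sin(5*t)/8405 + 75*cos(5*t)*exp(4*t)/1681

Characteristic equation r² - 8r + 41 = 0 has discriminant (-8)² - 4·(41) = -100 < 0, so r = 4 ± 5i.
Hence y_h = C1*cos(5*t)*exp(4*t) + C2*exp(4*t)*sin(5*t).
For the particular solution try y_p = A0 + A1*t. Substituting and matching coefficients of each power of t gives A0 = -75/1681, A1 = 6/41, so y_p = -75/1681 + 6*t/41.
General solution: y = -75/1681 + 6*t/41 + C1*cos(5*t)*exp(4*t) + C2*exp(4*t)*sin(5*t).
Apply the initial conditions: y(0) = -75/1681 + C1 = 0 and y'(0) = 6/41 + 4*C1 + 5*C2 = -1. Solving gives C1 = 75/1681, C2 = -2227/8405.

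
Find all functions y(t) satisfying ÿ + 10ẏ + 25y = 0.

y = C1*exp(-5*t) + C2*t*exp(-5*t)

Characteristic equation r² + 10r + 25 = 0 has discriminant (10)² - 4·(25) = 0, so r = -5 is a repeated root.
Hence y_h = (C1 + C2*t)*exp(-5*t).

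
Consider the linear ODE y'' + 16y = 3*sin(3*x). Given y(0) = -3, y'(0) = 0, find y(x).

y = -3*cos(4*x) - 9*sin(4*x)/28 + 3*sin(3*x)/7

Characteristic equation r² + 16 = 0 has discriminant (0)² - 4·(16) = -64 < 0, so r = ± 4i.
Hence y_h = C1*cos(4*x) + C2*sin(4*x).
Try y_p = A*cos(3*x) + B*sin(3*x). Substituting and equating the coefficients of cos(3x) and sin(3x) gives A = 0, B = 3/7, so y_p = 3*sin(3*x)/7.
General solution: y = 3*sin(3*x)/7 + C1*cos(4*x) + C2*sin(4*x).
Apply the initial conditions: y(0) = C1 = -3 and y'(0) = 9/7 + 4*C2 = 0. Solving gives C1 = -3, C2 = -9/28.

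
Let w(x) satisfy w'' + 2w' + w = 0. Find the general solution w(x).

Characteristic equation r² + 2r + 1 = 0 has discriminant (2)² - 4·(1) = 0, so r = -1 is a repeated root.
Hence w_h = (C1 + C2*x)*exp(-x).

w = C1*exp(-x) + C2*x*exp(-x)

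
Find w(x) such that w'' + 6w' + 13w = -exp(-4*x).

Characteristic equation r² + 6r + 13 = 0 has discriminant (6)² - 4·(13) = -16 < 0, so r = -3 ± 2i.
Hence w_h = C1*cos(2*x)*exp(-3*x) + C2*exp(-3*x)*sin(2*x).
Try w_p = A*exp(-4*x). Substituting into the equation and dividing by exp(-4*x) gives A = -1/5, so w_p = -exp(-4*x)/5.

w = -exp(-4*x)/5 + C1*cos(2*x)*exp(-3*x) + C2*exp(-3*x)*sin(2*x)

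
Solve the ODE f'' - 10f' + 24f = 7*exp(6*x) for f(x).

Characteristic equation r² - 10r + 24 = 0 factors as (r - 4)(r - 6) = 0, so r = 4, 6.
Hence f_h = C1*exp(4*x) + C2*exp(6*x).
Since exp(6*x) solves the homogeneous equation (r = 6 is a root of multiplicity 1), multiply the trial by x. Try f_p = A*x*exp(6*x). Substituting into the equation and dividing by exp(6*x) gives A = 7/2, so f_p = 7*x*exp(6*x)/2.

f = C1*exp(4*x) + C2*exp(6*x) + 7*x*exp(6*x)/2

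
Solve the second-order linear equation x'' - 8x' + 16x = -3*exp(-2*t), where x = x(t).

x = -exp(-2*t)/12 + C1*exp(4*t) + C2*t*exp(4*t)

Characteristic equation r² - 8r + 16 = 0 has discriminant (-8)² - 4·(16) = 0, so r = 4 is a repeated root.
Hence x_h = (C1 + C2*t)*exp(4*t).
Try x_p = A*exp(-2*t). Substituting into the equation and dividing by exp(-2*t) gives A = -1/12, so x_p = -exp(-2*t)/12.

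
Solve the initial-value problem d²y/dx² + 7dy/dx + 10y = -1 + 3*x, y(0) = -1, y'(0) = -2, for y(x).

Characteristic equation r² + 7r + 10 = 0 factors as (r + 5)(r + 2) = 0, so r = -5, -2.
Hence y_h = C1*exp(-5*x) + C2*exp(-2*x).
For the particular solution try y_p = A0 + A1*x. Substituting and matching coefficients of each power of x gives A0 = -31/100, A1 = 3/10, so y_p = -31/100 + 3*x/10.
General solution: y = -31/100 + 3*x/10 + C1*exp(-5*x) + C2*exp(-2*x).
Apply the initial conditions: y(0) = -31/100 + C1 + C2 = -1 and y'(0) = 3/10 - 5*C1 - 2*C2 = -2. Solving gives C1 = 92/75, C2 = -23/12.

y = -31/100 - 23*exp(-2*x)/12 + 3*x/10 + 92*exp(-5*x)/75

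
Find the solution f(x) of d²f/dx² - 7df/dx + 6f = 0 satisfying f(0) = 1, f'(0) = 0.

f = -exp(6*x)/5 + 6*exp(x)/5

Characteristic equation r² - 7r + 6 = 0 factors as (r - 1)(r - 6) = 0, so r = 1, 6.
Hence f_h = C1*exp(x) + C2*exp(6*x).
Apply the initial conditions: f(0) = C1 + C2 = 1 and f'(0) = C1 + 6*C2 = 0. Solving gives C1 = 6/5, C2 = -1/5.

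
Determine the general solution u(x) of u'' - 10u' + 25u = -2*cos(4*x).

Characteristic equation r² - 10r + 25 = 0 has discriminant (-10)² - 4·(25) = 0, so r = 5 is a repeated root.
Hence u_h = (C1 + C2*x)*exp(5*x).
Try u_p = A*cos(4*x) + B*sin(4*x). Substituting and equating the coefficients of cos(4x) and sin(4x) gives A = -18/1681, B = 80/1681, so u_p = -18*cos(4*x)/1681 + 80*sin(4*x)/1681.

u = -18*cos(4*x)/1681 + 80*sin(4*x)/1681 + C1*exp(5*x) + C2*x*exp(5*x)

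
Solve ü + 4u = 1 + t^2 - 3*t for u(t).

u = 1/8 - 3*t/4 + t**2/4 + C1*cos(2*t) + C2*sin(2*t)

Characteristic equation r² + 4 = 0 has discriminant (0)² - 4·(4) = -16 < 0, so r = ± 2i.
Hence u_h = C1*cos(2*t) + C2*sin(2*t).
For the particular solution try u_p = A0 + A1*t + A2*t^2. Substituting and matching coefficients of each power of t gives A0 = 1/8, A1 = -3/4, A2 = 1/4, so u_p = 1/8 - 3*t/4 + t^2/4.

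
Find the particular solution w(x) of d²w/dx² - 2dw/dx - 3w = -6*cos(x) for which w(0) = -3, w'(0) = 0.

Characteristic equation r² - 2r - 3 = 0 factors as (r + 1)(r - 3) = 0, so r = -1, 3.
Hence w_h = C1*exp(-x) + C2*exp(3*x).
Try w_p = A*cos(x) + B*sin(x). Substituting and equating the coefficients of cos(x) and sin(x) gives A = 6/5, B = 3/5, so w_p = 3*sin(x)/5 + 6*cos(x)/5.
General solution: w = 3*sin(x)/5 + 6*cos(x)/5 + C1*exp(-x) + C2*exp(3*x).
Apply the initial conditions: w(0) = 6/5 + C1 + C2 = -3 and w'(0) = 3/5 - C1 + 3*C2 = 0. Solving gives C1 = -3, C2 = -6/5.

w = -3*exp(-x) - 6*exp(3*x)/5 + 3*sin(x)/5 + 6*cos(x)/5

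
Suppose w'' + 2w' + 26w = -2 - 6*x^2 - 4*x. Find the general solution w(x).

Characteristic equation r² + 2r + 26 = 0 has discriminant (2)² - 4·(26) = -100 < 0, so r = -1 ± 5i.
Hence w_h = C1*cos(5*x)*exp(-x) + C2*exp(-x)*sin(5*x).
For the particular solution try w_p = A0 + A1*x + A2*x^2. Substituting and matching coefficients of each power of x gives A0 = -110/2197, A1 = -20/169, A2 = -3/13, so w_p = -110/2197 - 20*x/169 - 3*x^2/13.

w = -110/2197 - 20*x/169 - 3*x**2/13 + C1*cos(5*x)*exp(-x) + C2*exp(-x)*sin(5*x)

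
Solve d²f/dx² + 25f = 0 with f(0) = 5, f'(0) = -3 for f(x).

Characteristic equation r² + 25 = 0 has discriminant (0)² - 4·(25) = -100 < 0, so r = ± 5i.
Hence f_h = C1*cos(5*x) + C2*sin(5*x).
Apply the initial conditions: f(0) = C1 = 5 and f'(0) = 5*C2 = -3. Solving gives C1 = 5, C2 = -3/5.

f = 5*cos(5*x) - 3*sin(5*x)/5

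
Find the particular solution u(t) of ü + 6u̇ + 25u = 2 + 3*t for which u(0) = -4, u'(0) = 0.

Characteristic equation r² + 6r + 25 = 0 has discriminant (6)² - 4·(25) = -64 < 0, so r = -3 ± 4i.
Hence u_h = C1*cos(4*t)*exp(-3*t) + C2*exp(-3*t)*sin(4*t).
For the particular solution try u_p = A0 + A1*t. Substituting and matching coefficients of each power of t gives A0 = 32/625, A1 = 3/25, so u_p = 32/625 + 3*t/25.
General solution: u = 32/625 + 3*t/25 + C1*cos(4*t)*exp(-3*t) + C2*exp(-3*t)*sin(4*t).
Apply the initial conditions: u(0) = 32/625 + C1 = -4 and u'(0) = 3/25 - 3*C1 + 4*C2 = 0. Solving gives C1 = -2532/625, C2 = -7671/2500.

u = 32/625 + 3*t/25 - 7671*exp(-3*t)*sin(4*t)/2500 - 2532*cos(4*t)*exp(-3*t)/625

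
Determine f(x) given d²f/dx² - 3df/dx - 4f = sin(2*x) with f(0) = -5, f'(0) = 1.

f = -107*exp(-x)/25 - 39*exp(4*x)/50 - 2*sin(2*x)/25 + 3*cos(2*x)/50

Characteristic equation r² - 3r - 4 = 0 factors as (r + 1)(r - 4) = 0, so r = -1, 4.
Hence f_h = C1*exp(-x) + C2*exp(4*x).
Try f_p = A*cos(2*x) + B*sin(2*x). Substituting and equating the coefficients of cos(2x) and sin(2x) gives A = 3/50, B = -2/25, so f_p = -2*sin(2*x)/25 + 3*cos(2*x)/50.
General solution: f = -2*sin(2*x)/25 + 3*cos(2*x)/50 + C1*exp(-x) + C2*exp(4*x).
Apply the initial conditions: f(0) = 3/50 + C1 + C2 = -5 and f'(0) = -4/25 - C1 + 4*C2 = 1. Solving gives C1 = -107/25, C2 = -39/50.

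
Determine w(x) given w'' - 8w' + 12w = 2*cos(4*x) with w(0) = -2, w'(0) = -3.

Characteristic equation r² - 8r + 12 = 0 factors as (r - 6)(r - 2) = 0, so r = 6, 2.
Hence w_h = C1*exp(6*x) + C2*exp(2*x).
Try w_p = A*cos(4*x) + B*sin(4*x). Substituting and equating the coefficients of cos(4x) and sin(4x) gives A = -1/130, B = -4/65, so w_p = -4*sin(4*x)/65 - cos(4*x)/130.
General solution: w = -4*sin(4*x)/65 - cos(4*x)/130 + C1*exp(6*x) + C2*exp(2*x).
Apply the initial conditions: w(0) = -1/130 + C1 + C2 = -2 and w'(0) = -16/65 + 2*C2 + 6*C1 = -3. Solving gives C1 = 4/13, C2 = -23/10.

w = -23*exp(2*x)/10 - 4*sin(4*x)/65 - cos(4*x)/130 + 4*exp(6*x)/13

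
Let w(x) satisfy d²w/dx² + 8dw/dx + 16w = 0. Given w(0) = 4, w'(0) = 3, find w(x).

w = 4*exp(-4*x) + 19*x*exp(-4*x)

Characteristic equation r² + 8r + 16 = 0 has discriminant (8)² - 4·(16) = 0, so r = -4 is a repeated root.
Hence w_h = (C1 + C2*x)*exp(-4*x).
Apply the initial conditions: w(0) = C1 = 4 and w'(0) = C2 - 4*C1 = 3. Solving gives C1 = 4, C2 = 19.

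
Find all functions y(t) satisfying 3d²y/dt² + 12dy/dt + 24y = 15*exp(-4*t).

Divide through by 3: y'' + 4y' + 8y = 5*exp(-4*t).
Characteristic equation r² + 4r + 8 = 0 has discriminant (4)² - 4·(8) = -16 < 0, so r = -2 ± 2i.
Hence y_h = C1*cos(2*t)*exp(-2*t) + C2*exp(-2*t)*sin(2*t).
Try y_p = A*exp(-4*t). Substituting into the equation and dividing by exp(-4*t) gives A = 5/8, so y_p = 5*exp(-4*t)/8.

y = 5*exp(-4*t)/8 + C1*cos(2*t)*exp(-2*t) + C2*exp(-2*t)*sin(2*t)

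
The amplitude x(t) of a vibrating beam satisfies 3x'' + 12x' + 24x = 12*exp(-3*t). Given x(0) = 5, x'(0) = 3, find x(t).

Divide through by 3: x'' + 4x' + 8x = 4*exp(-3*t).
Characteristic equation r² + 4r + 8 = 0 has discriminant (4)² - 4·(8) = -16 < 0, so r = -2 ± 2i.
Hence x_h = C1*cos(2*t)*exp(-2*t) + C2*exp(-2*t)*sin(2*t).
Try x_p = A*exp(-3*t). Substituting into the equation and dividing by exp(-3*t) gives A = 4/5, so x_p = 4*exp(-3*t)/5.
General solution: x = 4*exp(-3*t)/5 + C1*cos(2*t)*exp(-2*t) + C2*exp(-2*t)*sin(2*t).
Apply the initial conditions: x(0) = 4/5 + C1 = 5 and x'(0) = -12/5 - 2*C1 + 2*C2 = 3. Solving gives C1 = 21/5, C2 = 69/10.

x = 4*exp(-3*t)/5 + 21*cos(2*t)*exp(-2*t)/5 + 69*exp(-2*t)*sin(2*t)/10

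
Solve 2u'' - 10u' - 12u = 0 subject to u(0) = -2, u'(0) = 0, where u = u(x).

Divide through by 2: u'' - 5u' - 6u = 0.
Characteristic equation r² - 5r - 6 = 0 factors as (r + 1)(r - 6) = 0, so r = -1, 6.
Hence u_h = C1*exp(-x) + C2*exp(6*x).
Apply the initial conditions: u(0) = C1 + C2 = -2 and u'(0) = -C1 + 6*C2 = 0. Solving gives C1 = -12/7, C2 = -2/7.

u = -12*exp(-x)/7 - 2*exp(6*x)/7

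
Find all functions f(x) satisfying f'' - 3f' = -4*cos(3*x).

f = C2 + 2*cos(3*x)/9 + 2*sin(3*x)/9 + C1*exp(3*x)

Characteristic equation r² - 3r = 0 factors as (r - 3)r = 0, so r = 3, 0.
Hence f_h = C1*exp(3*x) + C2.
Try f_p = A*cos(3*x) + B*sin(3*x). Substituting and equating the coefficients of cos(3x) and sin(3x) gives A = 2/9, B = 2/9, so f_p = 2*cos(3*x)/9 + 2*sin(3*x)/9.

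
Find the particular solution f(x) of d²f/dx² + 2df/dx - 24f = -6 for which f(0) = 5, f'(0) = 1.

Characteristic equation r² + 2r - 24 = 0 factors as (r + 6)(r - 4) = 0, so r = -6, 4.
Hence f_h = C1*exp(-6*x) + C2*exp(4*x).
For the particular solution try f_p = A0. Substituting and matching coefficients of each power of x gives A0 = 1/4, so f_p = 1/4.
General solution: f = 1/4 + C1*exp(-6*x) + C2*exp(4*x).
Apply the initial conditions: f(0) = 1/4 + C1 + C2 = 5 and f'(0) = -6*C1 + 4*C2 = 1. Solving gives C1 = 9/5, C2 = 59/20.

f = 1/4 + 9*exp(-6*x)/5 + 59*exp(4*x)/20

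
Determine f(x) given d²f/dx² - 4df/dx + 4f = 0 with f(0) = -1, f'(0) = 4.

f = -exp(2*x) + 6*x*exp(2*x)

Characteristic equation r² - 4r + 4 = 0 has discriminant (-4)² - 4·(4) = 0, so r = 2 is a repeated root.
Hence f_h = (C1 + C2*x)*exp(2*x).
Apply the initial conditions: f(0) = C1 = -1 and f'(0) = C2 + 2*C1 = 4. Solving gives C1 = -1, C2 = 6.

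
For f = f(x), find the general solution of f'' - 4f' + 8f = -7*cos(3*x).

f = 7*cos(3*x)/145 + 84*sin(3*x)/145 + C1*cos(2*x)*exp(2*x) + C2*exp(2*x)*sin(2*x)

Characteristic equation r² - 4r + 8 = 0 has discriminant (-4)² - 4·(8) = -16 < 0, so r = 2 ± 2i.
Hence f_h = C1*cos(2*x)*exp(2*x) + C2*exp(2*x)*sin(2*x).
Try f_p = A*cos(3*x) + B*sin(3*x). Substituting and equating the coefficients of cos(3x) and sin(3x) gives A = 7/145, B = 84/145, so f_p = 7*cos(3*x)/145 + 84*sin(3*x)/145.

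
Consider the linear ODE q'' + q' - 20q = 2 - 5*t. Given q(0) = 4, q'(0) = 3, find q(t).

q = -7/80 + t/4 + 68*exp(-5*t)/45 + 371*exp(4*t)/144

Characteristic equation r² + r - 20 = 0 factors as (r + 5)(r - 4) = 0, so r = -5, 4.
Hence q_h = C1*exp(-5*t) + C2*exp(4*t).
For the particular solution try q_p = A0 + A1*t. Substituting and matching coefficients of each power of t gives A0 = -7/80, A1 = 1/4, so q_p = -7/80 + t/4.
General solution: q = -7/80 + t/4 + C1*exp(-5*t) + C2*exp(4*t).
Apply the initial conditions: q(0) = -7/80 + C1 + C2 = 4 and q'(0) = 1/4 - 5*C1 + 4*C2 = 3. Solving gives C1 = 68/45, C2 = 371/144.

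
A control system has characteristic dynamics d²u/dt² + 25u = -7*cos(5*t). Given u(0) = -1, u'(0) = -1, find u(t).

u = -cos(5*t) - sin(5*t)/5 - 7*t*sin(5*t)/10

Characteristic equation r² + 25 = 0 has discriminant (0)² - 4·(25) = -100 < 0, so r = ± 5i.
Hence u_h = C1*cos(5*t) + C2*sin(5*t).
Since ±5i are characteristic roots, multiply the trial by t. Try u_p = t*(A*cos(5*t) + B*sin(5*t)). Substituting and equating the coefficients of cos(5t) and sin(5t) gives A = 0, B = -7/10, so u_p = -7*t*sin(5*t)/10.
General solution: u = C1*cos(5*t) + C2*sin(5*t) - 7*t*sin(5*t)/10.
Apply the initial conditions: u(0) = C1 = -1 and u'(0) = 5*C2 = -1. Solving gives C1 = -1, C2 = -1/5.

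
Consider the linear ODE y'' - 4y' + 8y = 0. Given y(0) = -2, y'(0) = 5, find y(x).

y = -2*cos(2*x)*exp(2*x) + 9*exp(2*x)*sin(2*x)/2

Characteristic equation r² - 4r + 8 = 0 has discriminant (-4)² - 4·(8) = -16 < 0, so r = 2 ± 2i.
Hence y_h = C1*cos(2*x)*exp(2*x) + C2*exp(2*x)*sin(2*x).
Apply the initial conditions: y(0) = C1 = -2 and y'(0) = 2*C1 + 2*C2 = 5. Solving gives C1 = -2, C2 = 9/2.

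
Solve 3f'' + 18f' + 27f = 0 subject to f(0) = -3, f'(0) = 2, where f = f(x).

Divide through by 3: f'' + 6f' + 9f = 0.
Characteristic equation r² + 6r + 9 = 0 has discriminant (6)² - 4·(9) = 0, so r = -3 is a repeated root.
Hence f_h = (C1 + C2*x)*exp(-3*x).
Apply the initial conditions: f(0) = C1 = -3 and f'(0) = C2 - 3*C1 = 2. Solving gives C1 = -3, C2 = -7.

f = -3*exp(-3*x) - 7*x*exp(-3*x)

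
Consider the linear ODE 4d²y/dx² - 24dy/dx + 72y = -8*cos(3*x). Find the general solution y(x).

y = -2*cos(3*x)/45 + 4*sin(3*x)/45 + C1*cos(3*x)*exp(3*x) + C2*exp(3*x)*sin(3*x)

Divide through by 4: y'' - 6y' + 18y = -2*cos(3*x).
Characteristic equation r² - 6r + 18 = 0 has discriminant (-6)² - 4·(18) = -36 < 0, so r = 3 ± 3i.
Hence y_h = C1*cos(3*x)*exp(3*x) + C2*exp(3*x)*sin(3*x).
Try y_p = A*cos(3*x) + B*sin(3*x). Substituting and equating the coefficients of cos(3x) and sin(3x) gives A = -2/45, B = 4/45, so y_p = -2*cos(3*x)/45 + 4*sin(3*x)/45.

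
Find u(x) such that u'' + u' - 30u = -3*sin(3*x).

Characteristic equation r² + r - 30 = 0 factors as (r - 5)(r + 6) = 0, so r = 5, -6.
Hence u_h = C1*exp(5*x) + C2*exp(-6*x).
Try u_p = A*cos(3*x) + B*sin(3*x). Substituting and equating the coefficients of cos(3x) and sin(3x) gives A = 1/170, B = 13/170, so u_p = cos(3*x)/170 + 13*sin(3*x)/170.

u = cos(3*x)/170 + 13*sin(3*x)/170 + C1*exp(5*x) + C2*exp(-6*x)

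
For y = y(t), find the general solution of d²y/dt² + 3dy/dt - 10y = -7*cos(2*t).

Characteristic equation r² + 3r - 10 = 0 factors as (r - 2)(r + 5) = 0, so r = 2, -5.
Hence y_h = C1*exp(2*t) + C2*exp(-5*t).
Try y_p = A*cos(2*t) + B*sin(2*t). Substituting and equating the coefficients of cos(2t) and sin(2t) gives A = 49/116, B = -21/116, so y_p = -21*sin(2*t)/116 + 49*cos(2*t)/116.

y = -21*sin(2*t)/116 + 49*cos(2*t)/116 + C1*exp(2*t) + C2*exp(-5*t)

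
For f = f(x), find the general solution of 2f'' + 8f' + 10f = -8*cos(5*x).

f = -sin(5*x)/10 + cos(5*x)/10 + C1*cos(x)*exp(-2*x) + C2*exp(-2*x)*sin(x)

Divide through by 2: f'' + 4f' + 5f = -4*cos(5*x).
Characteristic equation r² + 4r + 5 = 0 has discriminant (4)² - 4·(5) = -4 < 0, so r = -2 ± i.
Hence f_h = C1*cos(x)*exp(-2*x) + C2*exp(-2*x)*sin(x).
Try f_p = A*cos(5*x) + B*sin(5*x). Substituting and equating the coefficients of cos(5x) and sin(5x) gives A = 1/10, B = -1/10, so f_p = -sin(5*x)/10 + cos(5*x)/10.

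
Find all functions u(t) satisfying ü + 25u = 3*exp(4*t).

u = 3*exp(4*t)/41 + C1*cos(5*t) + C2*sin(5*t)

Characteristic equation r² + 25 = 0 has discriminant (0)² - 4·(25) = -100 < 0, so r = ± 5i.
Hence u_h = C1*cos(5*t) + C2*sin(5*t).
Try u_p = A*exp(4*t). Substituting into the equation and dividing by exp(4*t) gives A = 3/41, so u_p = 3*exp(4*t)/41.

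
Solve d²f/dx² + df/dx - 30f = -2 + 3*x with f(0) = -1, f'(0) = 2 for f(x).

Characteristic equation r² + r - 30 = 0 factors as (r - 5)(r + 6) = 0, so r = 5, -6.
Hence f_h = C1*exp(5*x) + C2*exp(-6*x).
For the particular solution try f_p = A0 + A1*x. Substituting and matching coefficients of each power of x gives A0 = 19/300, A1 = -1/10, so f_p = 19/300 - x/10.
General solution: f = 19/300 - x/10 + C1*exp(5*x) + C2*exp(-6*x).
Apply the initial conditions: f(0) = 19/300 + C1 + C2 = -1 and f'(0) = -1/10 - 6*C2 + 5*C1 = 2. Solving gives C1 = -107/275, C2 = -89/132.

f = 19/300 - 107*exp(5*x)/275 - 89*exp(-6*x)/132 - x/10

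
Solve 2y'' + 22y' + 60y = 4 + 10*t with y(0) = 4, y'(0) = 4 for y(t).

y = 1/180 - 857*exp(-6*t)/36 + t/6 + 139*exp(-5*t)/5

Divide through by 2: y'' + 11y' + 30y = 2 + 5*t.
Characteristic equation r² + 11r + 30 = 0 factors as (r + 5)(r + 6) = 0, so r = -5, -6.
Hence y_h = C1*exp(-5*t) + C2*exp(-6*t).
For the particular solution try y_p = A0 + A1*t. Substituting and matching coefficients of each power of t gives A0 = 1/180, A1 = 1/6, so y_p = 1/180 + t/6.
General solution: y = 1/180 + t/6 + C1*exp(-5*t) + C2*exp(-6*t).
Apply the initial conditions: y(0) = 1/180 + C1 + C2 = 4 and y'(0) = 1/6 - 6*C2 - 5*C1 = 4. Solving gives C1 = 139/5, C2 = -857/36.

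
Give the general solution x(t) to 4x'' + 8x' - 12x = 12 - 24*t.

x = 1/3 + 2*t + C1*exp(t) + C2*exp(-3*t)

Divide through by 4: x'' + 2x' - 3x = 3 - 6*t.
Characteristic equation r² + 2r - 3 = 0 factors as (r - 1)(r + 3) = 0, so r = 1, -3.
Hence x_h = C1*exp(t) + C2*exp(-3*t).
For the particular solution try x_p = A0 + A1*t. Substituting and matching coefficients of each power of t gives A0 = 1/3, A1 = 2, so x_p = 1/3 + 2*t.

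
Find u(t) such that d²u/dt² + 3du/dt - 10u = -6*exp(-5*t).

Characteristic equation r² + 3r - 10 = 0 factors as (r - 2)(r + 5) = 0, so r = 2, -5.
Hence u_h = C1*exp(2*t) + C2*exp(-5*t).
Since exp(-5*t) solves the homogeneous equation (r = -5 is a root of multiplicity 1), multiply the trial by t. Try u_p = A*t*exp(-5*t). Substituting into the equation and dividing by exp(-5*t) gives A = 6/7, so u_p = 6*t*exp(-5*t)/7.

u = C1*exp(2*t) + C2*exp(-5*t) + 6*t*exp(-5*t)/7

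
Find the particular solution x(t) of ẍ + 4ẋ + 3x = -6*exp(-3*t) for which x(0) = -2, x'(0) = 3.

x = -3*exp(-t) + 3*t*exp(-3*t) + exp(-3*t)

Characteristic equation r² + 4r + 3 = 0 factors as (r + 3)(r + 1) = 0, so r = -3, -1.
Hence x_h = C1*exp(-3*t) + C2*exp(-t).
Since exp(-3*t) solves the homogeneous equation (r = -3 is a root of multiplicity 1), multiply the trial by t. Try x_p = A*t*exp(-3*t). Substituting into the equation and dividing by exp(-3*t) gives A = 3, so x_p = 3*t*exp(-3*t).
General solution: x = C1*exp(-3*t) + C2*exp(-t) + 3*t*exp(-3*t).
Apply the initial conditions: x(0) = C1 + C2 = -2 and x'(0) = 3 - C2 - 3*C1 = 3. Solving gives C1 = 1, C2 = -3.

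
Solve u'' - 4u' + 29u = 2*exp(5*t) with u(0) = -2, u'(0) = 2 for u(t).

Characteristic equation r² - 4r + 29 = 0 has discriminant (-4)² - 4·(29) = -100 < 0, so r = 2 ± 5i.
Hence u_h = C1*cos(5*t)*exp(2*t) + C2*exp(2*t)*sin(5*t).
Try u_p = A*exp(5*t). Substituting into the equation and dividing by exp(5*t) gives A = 1/17, so u_p = exp(5*t)/17.
General solution: u = exp(5*t)/17 + C1*cos(5*t)*exp(2*t) + C2*exp(2*t)*sin(5*t).
Apply the initial conditions: u(0) = 1/17 + C1 = -2 and u'(0) = 5/17 + 2*C1 + 5*C2 = 2. Solving gives C1 = -35/17, C2 = 99/85.

u = exp(5*t)/17 - 35*cos(5*t)*exp(2*t)/17 + 99*exp(2*t)*sin(5*t)/85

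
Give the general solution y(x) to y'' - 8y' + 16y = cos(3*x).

Characteristic equation r² - 8r + 16 = 0 has discriminant (-8)² - 4·(16) = 0, so r = 4 is a repeated root.
Hence y_h = (C1 + C2*x)*exp(4*x).
Try y_p = A*cos(3*x) + B*sin(3*x). Substituting and equating the coefficients of cos(3x) and sin(3x) gives A = 7/625, B = -24/625, so y_p = -24*sin(3*x)/625 + 7*cos(3*x)/625.

y = -24*sin(3*x)/625 + 7*cos(3*x)/625 + C1*exp(4*x) + C2*x*exp(4*x)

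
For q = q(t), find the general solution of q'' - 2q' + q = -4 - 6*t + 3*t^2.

Characteristic equation r² - 2r + 1 = 0 has discriminant (-2)² - 4·(1) = 0, so r = 1 is a repeated root.
Hence q_h = (C1 + C2*t)*exp(t).
For the particular solution try q_p = A0 + A1*t + A2*t^2. Substituting and matching coefficients of each power of t gives A0 = 2, A1 = 6, A2 = 3, so q_p = 2 + 3*t^2 + 6*t.

q = 2 + 3*t**2 + 6*t + C1*exp(t) + C2*t*exp(t)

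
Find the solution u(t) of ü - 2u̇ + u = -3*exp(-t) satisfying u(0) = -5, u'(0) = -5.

Characteristic equation r² - 2r + 1 = 0 has discriminant (-2)² - 4·(1) = 0, so r = 1 is a repeated root.
Hence u_h = (C1 + C2*t)*exp(t).
Try u_p = A*exp(-t). Substituting into the equation and dividing by exp(-t) gives A = -3/4, so u_p = -3*exp(-t)/4.
General solution: u = -3*exp(-t)/4 + C1*exp(t) + C2*t*exp(t).
Apply the initial conditions: u(0) = -3/4 + C1 = -5 and u'(0) = 3/4 + C1 + C2 = -5. Solving gives C1 = -17/4, C2 = -3/2.

u = -17*exp(t)/4 - 3*exp(-t)/4 - 3*t*exp(t)/2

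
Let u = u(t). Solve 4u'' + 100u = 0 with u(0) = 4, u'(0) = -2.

u = 4*cos(5*t) - 2*sin(5*t)/5

Divide through by 4: u'' + 25u = 0.
Characteristic equation r² + 25 = 0 has discriminant (0)² - 4·(25) = -100 < 0, so r = ± 5i.
Hence u_h = C1*cos(5*t) + C2*sin(5*t).
Apply the initial conditions: u(0) = C1 = 4 and u'(0) = 5*C2 = -2. Solving gives C1 = 4, C2 = -2/5.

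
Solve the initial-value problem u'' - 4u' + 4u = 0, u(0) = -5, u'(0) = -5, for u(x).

u = -5*exp(2*x) + 5*x*exp(2*x)

Characteristic equation r² - 4r + 4 = 0 has discriminant (-4)² - 4·(4) = 0, so r = 2 is a repeated root.
Hence u_h = (C1 + C2*x)*exp(2*x).
Apply the initial conditions: u(0) = C1 = -5 and u'(0) = C2 + 2*C1 = -5. Solving gives C1 = -5, C2 = 5.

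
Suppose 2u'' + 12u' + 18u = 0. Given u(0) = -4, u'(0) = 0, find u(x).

u = -4*exp(-3*x) - 12*x*exp(-3*x)

Divide through by 2: u'' + 6u' + 9u = 0.
Characteristic equation r² + 6r + 9 = 0 has discriminant (6)² - 4·(9) = 0, so r = -3 is a repeated root.
Hence u_h = (C1 + C2*x)*exp(-3*x).
Apply the initial conditions: u(0) = C1 = -4 and u'(0) = C2 - 3*C1 = 0. Solving gives C1 = -4, C2 = -12.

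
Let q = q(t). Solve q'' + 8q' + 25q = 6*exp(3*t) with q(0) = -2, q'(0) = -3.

Characteristic equation r² + 8r + 25 = 0 has discriminant (8)² - 4·(25) = -36 < 0, so r = -4 ± 3i.
Hence q_h = C1*cos(3*t)*exp(-4*t) + C2*exp(-4*t)*sin(3*t).
Try q_p = A*exp(3*t). Substituting into the equation and dividing by exp(3*t) gives A = 3/29, so q_p = 3*exp(3*t)/29.
General solution: q = 3*exp(3*t)/29 + C1*cos(3*t)*exp(-4*t) + C2*exp(-4*t)*sin(3*t).
Apply the initial conditions: q(0) = 3/29 + C1 = -2 and q'(0) = 9/29 - 4*C1 + 3*C2 = -3. Solving gives C1 = -61/29, C2 = -340/87.

q = 3*exp(3*t)/29 - 340*exp(-4*t)*sin(3*t)/87 - 61*cos(3*t)*exp(-4*t)/29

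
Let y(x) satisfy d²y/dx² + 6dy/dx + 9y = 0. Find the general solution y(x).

Characteristic equation r² + 6r + 9 = 0 has discriminant (6)² - 4·(9) = 0, so r = -3 is a repeated root.
Hence y_h = (C1 + C2*x)*exp(-3*x).

y = C1*exp(-3*x) + C2*x*exp(-3*x)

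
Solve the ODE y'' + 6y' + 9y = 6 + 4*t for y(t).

y = 10/27 + 4*t/9 + C1*exp(-3*t) + C2*t*exp(-3*t)

Characteristic equation r² + 6r + 9 = 0 has discriminant (6)² - 4·(9) = 0, so r = -3 is a repeated root.
Hence y_h = (C1 + C2*t)*exp(-3*t).
For the particular solution try y_p = A0 + A1*t. Substituting and matching coefficients of each power of t gives A0 = 10/27, A1 = 4/9, so y_p = 10/27 + 4*t/9.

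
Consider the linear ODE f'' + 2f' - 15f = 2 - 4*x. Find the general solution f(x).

Characteristic equation r² + 2r - 15 = 0 factors as (r - 3)(r + 5) = 0, so r = 3, -5.
Hence f_h = C1*exp(3*x) + C2*exp(-5*x).
For the particular solution try f_p = A0 + A1*x. Substituting and matching coefficients of each power of x gives A0 = -22/225, A1 = 4/15, so f_p = -22/225 + 4*x/15.

f = -22/225 + 4*x/15 + C1*exp(3*x) + C2*exp(-5*x)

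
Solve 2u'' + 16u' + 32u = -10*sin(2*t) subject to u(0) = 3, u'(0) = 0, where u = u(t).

Divide through by 2: u'' + 8u' + 16u = -5*sin(2*t).
Characteristic equation r² + 8r + 16 = 0 has discriminant (8)² - 4·(16) = 0, so r = -4 is a repeated root.
Hence u_h = (C1 + C2*t)*exp(-4*t).
Try u_p = A*cos(2*t) + B*sin(2*t). Substituting and equating the coefficients of cos(2t) and sin(2t) gives A = 1/5, B = -3/20, so u_p = -3*sin(2*t)/20 + cos(2*t)/5.
General solution: u = -3*sin(2*t)/20 + cos(2*t)/5 + C1*exp(-4*t) + C2*t*exp(-4*t).
Apply the initial conditions: u(0) = 1/5 + C1 = 3 and u'(0) = -3/10 + C2 - 4*C1 = 0. Solving gives C1 = 14/5, C2 = 23/2.

u = -3*sin(2*t)/20 + cos(2*t)/5 + 14*exp(-4*t)/5 + 23*t*exp(-4*t)/2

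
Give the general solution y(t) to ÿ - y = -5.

y = 5 + C1*exp(-t) + C2*exp(t)

Characteristic equation r² - 1 = 0 factors as (r + 1)(r - 1) = 0, so r = -1, 1.
Hence y_h = C1*exp(-t) + C2*exp(t).
For the particular solution try y_p = A0. Substituting and matching coefficients of each power of t gives A0 = 5, so y_p = 5.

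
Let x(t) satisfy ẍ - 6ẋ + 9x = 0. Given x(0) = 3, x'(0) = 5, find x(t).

x = 3*exp(3*t) - 4*t*exp(3*t)

Characteristic equation r² - 6r + 9 = 0 has discriminant (-6)² - 4·(9) = 0, so r = 3 is a repeated root.
Hence x_h = (C1 + C2*t)*exp(3*t).
Apply the initial conditions: x(0) = C1 = 3 and x'(0) = C2 + 3*C1 = 5. Solving gives C1 = 3, C2 = -4.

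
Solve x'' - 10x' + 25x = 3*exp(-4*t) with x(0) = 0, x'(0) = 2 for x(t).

x = -exp(5*t)/27 + exp(-4*t)/27 + 7*t*exp(5*t)/3

Characteristic equation r² - 10r + 25 = 0 has discriminant (-10)² - 4·(25) = 0, so r = 5 is a repeated root.
Hence x_h = (C1 + C2*t)*exp(5*t).
Try x_p = A*exp(-4*t). Substituting into the equation and dividing by exp(-4*t) gives A = 1/27, so x_p = exp(-4*t)/27.
General solution: x = exp(-4*t)/27 + C1*exp(5*t) + C2*t*exp(5*t).
Apply the initial conditions: x(0) = 1/27 + C1 = 0 and x'(0) = -4/27 + C2 + 5*C1 = 2. Solving gives C1 = -1/27, C2 = 7/3.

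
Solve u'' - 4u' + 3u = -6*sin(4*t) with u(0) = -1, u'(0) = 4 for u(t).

Characteristic equation r² - 4r + 3 = 0 factors as (r - 1)(r - 3) = 0, so r = 1, 3.
Hence u_h = C1*exp(t) + C2*exp(3*t).
Try u_p = A*cos(4*t) + B*sin(4*t). Substituting and equating the coefficients of cos(4t) and sin(4t) gives A = -96/425, B = 78/425, so u_p = -96*cos(4*t)/425 + 78*sin(4*t)/425.
General solution: u = -96*cos(4*t)/425 + 78*sin(4*t)/425 + C1*exp(t) + C2*exp(3*t).
Apply the initial conditions: u(0) = -96/425 + C1 + C2 = -1 and u'(0) = 312/425 + C1 + 3*C2 = 4. Solving gives C1 = -95/34, C2 = 101/50.

u = -96*cos(4*t)/425 - 95*exp(t)/34 + 78*sin(4*t)/425 + 101*exp(3*t)/50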